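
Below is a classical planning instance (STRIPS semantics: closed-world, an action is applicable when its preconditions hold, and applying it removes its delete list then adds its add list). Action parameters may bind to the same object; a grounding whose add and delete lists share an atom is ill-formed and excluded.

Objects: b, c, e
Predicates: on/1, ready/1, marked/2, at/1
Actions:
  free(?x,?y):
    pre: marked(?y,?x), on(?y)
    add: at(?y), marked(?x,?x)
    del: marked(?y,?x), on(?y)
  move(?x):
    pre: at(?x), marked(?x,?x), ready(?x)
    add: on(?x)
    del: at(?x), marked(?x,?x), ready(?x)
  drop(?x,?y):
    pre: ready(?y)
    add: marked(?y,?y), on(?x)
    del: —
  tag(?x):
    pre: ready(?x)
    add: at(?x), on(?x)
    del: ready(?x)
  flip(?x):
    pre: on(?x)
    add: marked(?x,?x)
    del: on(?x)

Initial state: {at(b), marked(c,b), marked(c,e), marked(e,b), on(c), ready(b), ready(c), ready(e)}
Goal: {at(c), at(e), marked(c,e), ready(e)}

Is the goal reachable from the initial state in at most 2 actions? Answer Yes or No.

1. free(b,c)  →  {at(b), at(c), marked(b,b), marked(c,e), marked(e,b), ready(b), ready(c), ready(e)}
2. drop(e,b)  →  {at(b), at(c), marked(b,b), marked(c,e), marked(e,b), on(e), ready(b), ready(c), ready(e)}
3. free(b,e)  →  {at(b), at(c), at(e), marked(b,b), marked(c,e), ready(b), ready(c), ready(e)}
optimal plan length = 3; 3 > 2

No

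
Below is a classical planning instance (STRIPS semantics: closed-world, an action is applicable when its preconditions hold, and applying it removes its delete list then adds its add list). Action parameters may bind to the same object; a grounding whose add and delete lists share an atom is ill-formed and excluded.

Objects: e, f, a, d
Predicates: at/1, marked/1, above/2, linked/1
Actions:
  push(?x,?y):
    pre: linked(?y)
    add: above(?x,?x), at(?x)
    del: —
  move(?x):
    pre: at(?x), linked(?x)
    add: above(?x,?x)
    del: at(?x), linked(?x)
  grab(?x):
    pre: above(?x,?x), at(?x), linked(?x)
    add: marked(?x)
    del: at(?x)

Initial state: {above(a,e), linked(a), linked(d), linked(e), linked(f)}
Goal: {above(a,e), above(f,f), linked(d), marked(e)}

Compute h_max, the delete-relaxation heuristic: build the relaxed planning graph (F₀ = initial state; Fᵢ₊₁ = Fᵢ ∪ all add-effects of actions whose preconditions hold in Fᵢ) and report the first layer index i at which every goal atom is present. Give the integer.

2

F0 = init (5 atoms)
F1 = F0 ∪ {above(a,a), above(d,d), above(e,e), above(f,f), at(a), at(d), at(e), at(f)}  (13 atoms)
F2 = F1 ∪ {marked(a), marked(d), marked(e), marked(f)}  (17 atoms)
goal ⊆ F2  ⇒  h_max = 2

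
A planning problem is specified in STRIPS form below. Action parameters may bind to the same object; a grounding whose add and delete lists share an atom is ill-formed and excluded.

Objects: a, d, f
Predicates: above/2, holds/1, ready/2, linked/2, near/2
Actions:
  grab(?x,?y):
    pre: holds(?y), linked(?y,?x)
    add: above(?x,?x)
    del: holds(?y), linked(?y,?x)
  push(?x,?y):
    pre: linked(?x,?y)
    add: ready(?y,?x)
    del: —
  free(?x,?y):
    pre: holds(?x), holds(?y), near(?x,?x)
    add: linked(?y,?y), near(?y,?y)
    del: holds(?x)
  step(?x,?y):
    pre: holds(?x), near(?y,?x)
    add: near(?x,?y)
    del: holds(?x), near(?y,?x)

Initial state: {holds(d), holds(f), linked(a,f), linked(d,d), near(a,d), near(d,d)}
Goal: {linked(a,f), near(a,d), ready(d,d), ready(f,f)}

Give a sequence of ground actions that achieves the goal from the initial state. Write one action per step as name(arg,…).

push(d,d); free(d,f); push(f,f)

1. push(d,d)  →  {holds(d), holds(f), linked(a,f), linked(d,d), near(a,d), near(d,d), ready(d,d)}
2. free(d,f)  →  {holds(f), linked(a,f), linked(d,d), linked(f,f), near(a,d), near(d,d), near(f,f), ready(d,d)}
3. push(f,f)  →  {holds(f), linked(a,f), linked(d,d), linked(f,f), near(a,d), near(d,d), near(f,f), ready(d,d), ready(f,f)}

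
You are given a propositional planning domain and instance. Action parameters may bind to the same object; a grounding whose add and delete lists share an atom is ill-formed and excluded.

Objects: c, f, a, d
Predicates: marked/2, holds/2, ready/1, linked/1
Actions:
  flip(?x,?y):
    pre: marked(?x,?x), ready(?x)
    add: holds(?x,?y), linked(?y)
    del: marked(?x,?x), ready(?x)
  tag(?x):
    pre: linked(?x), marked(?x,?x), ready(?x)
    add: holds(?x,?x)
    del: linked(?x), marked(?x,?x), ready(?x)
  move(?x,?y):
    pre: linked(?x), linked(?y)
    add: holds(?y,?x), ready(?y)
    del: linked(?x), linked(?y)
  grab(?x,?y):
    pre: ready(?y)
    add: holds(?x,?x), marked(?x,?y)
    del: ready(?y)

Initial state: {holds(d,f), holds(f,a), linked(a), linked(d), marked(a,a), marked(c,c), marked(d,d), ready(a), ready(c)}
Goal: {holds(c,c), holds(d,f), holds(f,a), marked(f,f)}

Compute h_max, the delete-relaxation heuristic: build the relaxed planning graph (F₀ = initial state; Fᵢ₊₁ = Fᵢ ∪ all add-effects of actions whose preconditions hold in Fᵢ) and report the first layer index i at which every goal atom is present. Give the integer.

F0 = init (9 atoms)
F1 = F0 ∪ {holds(a,a), holds(a,c), holds(a,d), holds(a,f), holds(c,a), holds(c,c), holds(c,d), holds(c,f), holds(d,a), holds(d,d), holds(f,f), linked(c), linked(f), marked(a,c), marked(c,a), marked(d,a), marked(d,c), marked(f,a), marked(f,c), ready(d)}  (29 atoms)
F2 = F1 ∪ {holds(d,c), holds(f,c), holds(f,d), marked(a,d), marked(c,d), marked(f,d), ready(f)}  (36 atoms)
F3 = F2 ∪ {marked(a,f), marked(c,f), marked(d,f), marked(f,f)}  (40 atoms)
goal ⊆ F3  ⇒  h_max = 3

3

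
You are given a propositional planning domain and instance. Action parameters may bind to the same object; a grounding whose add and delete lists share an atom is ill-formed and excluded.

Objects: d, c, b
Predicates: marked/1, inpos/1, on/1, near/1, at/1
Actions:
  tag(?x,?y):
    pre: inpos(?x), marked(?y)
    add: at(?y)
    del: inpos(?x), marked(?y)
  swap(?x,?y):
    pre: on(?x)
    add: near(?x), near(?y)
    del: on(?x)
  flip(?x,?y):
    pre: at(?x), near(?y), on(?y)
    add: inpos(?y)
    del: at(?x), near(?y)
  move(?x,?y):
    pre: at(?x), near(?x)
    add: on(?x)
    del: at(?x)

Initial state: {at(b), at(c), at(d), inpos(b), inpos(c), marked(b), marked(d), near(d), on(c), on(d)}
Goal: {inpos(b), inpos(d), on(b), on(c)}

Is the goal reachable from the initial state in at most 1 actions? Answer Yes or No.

1. flip(d,d)  →  {at(b), at(c), inpos(b), inpos(c), inpos(d), marked(b), marked(d), on(c), on(d)}
2. swap(d,b)  →  {at(b), at(c), inpos(b), inpos(c), inpos(d), marked(b), marked(d), near(b), near(d), on(c)}
3. move(b,d)  →  {at(c), inpos(b), inpos(c), inpos(d), marked(b), marked(d), near(b), near(d), on(b), on(c)}
optimal plan length = 3; 3 > 1

No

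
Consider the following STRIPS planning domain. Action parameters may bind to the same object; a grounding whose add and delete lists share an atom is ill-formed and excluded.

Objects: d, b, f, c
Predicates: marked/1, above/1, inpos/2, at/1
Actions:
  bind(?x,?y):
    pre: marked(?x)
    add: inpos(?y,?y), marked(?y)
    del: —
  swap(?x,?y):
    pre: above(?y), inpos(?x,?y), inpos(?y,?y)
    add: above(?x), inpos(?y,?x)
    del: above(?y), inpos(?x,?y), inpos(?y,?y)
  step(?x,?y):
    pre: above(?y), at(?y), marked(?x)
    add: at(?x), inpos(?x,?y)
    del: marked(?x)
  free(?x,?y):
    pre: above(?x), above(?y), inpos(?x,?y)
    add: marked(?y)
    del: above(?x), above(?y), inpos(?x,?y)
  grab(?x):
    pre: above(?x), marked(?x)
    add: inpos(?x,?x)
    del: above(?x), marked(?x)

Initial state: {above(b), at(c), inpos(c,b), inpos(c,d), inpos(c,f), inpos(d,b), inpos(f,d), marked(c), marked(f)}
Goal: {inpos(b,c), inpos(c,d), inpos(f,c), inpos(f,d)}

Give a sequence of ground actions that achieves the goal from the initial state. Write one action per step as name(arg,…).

1. bind(f,b)  →  {above(b), at(c), inpos(b,b), inpos(c,b), inpos(c,d), inpos(c,f), inpos(d,b), inpos(f,d), marked(b), marked(c), marked(f)}
2. swap(c,b)  →  {above(c), at(c), inpos(b,c), inpos(c,d), inpos(c,f), inpos(d,b), inpos(f,d), marked(b), marked(c), marked(f)}
3. step(f,c)  →  {above(c), at(c), at(f), inpos(b,c), inpos(c,d), inpos(c,f), inpos(d,b), inpos(f,c), inpos(f,d), marked(b), marked(c)}

bind(f,b); swap(c,b); step(f,c)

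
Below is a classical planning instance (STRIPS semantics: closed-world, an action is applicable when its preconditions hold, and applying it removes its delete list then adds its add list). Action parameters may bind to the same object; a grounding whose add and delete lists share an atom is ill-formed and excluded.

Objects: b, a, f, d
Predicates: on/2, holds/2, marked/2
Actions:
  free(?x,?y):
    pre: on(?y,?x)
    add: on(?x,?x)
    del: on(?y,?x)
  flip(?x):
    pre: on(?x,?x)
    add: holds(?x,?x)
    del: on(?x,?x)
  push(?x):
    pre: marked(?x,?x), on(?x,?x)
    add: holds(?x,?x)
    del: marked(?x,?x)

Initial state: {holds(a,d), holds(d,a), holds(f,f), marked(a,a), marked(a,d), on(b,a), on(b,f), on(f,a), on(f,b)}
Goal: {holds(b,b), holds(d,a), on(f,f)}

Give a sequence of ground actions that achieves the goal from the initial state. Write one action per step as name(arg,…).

1. free(b,f)  →  {holds(a,d), holds(d,a), holds(f,f), marked(a,a), marked(a,d), on(b,a), on(b,b), on(b,f), on(f,a)}
2. free(f,b)  →  {holds(a,d), holds(d,a), holds(f,f), marked(a,a), marked(a,d), on(b,a), on(b,b), on(f,a), on(f,f)}
3. flip(b)  →  {holds(a,d), holds(b,b), holds(d,a), holds(f,f), marked(a,a), marked(a,d), on(b,a), on(f,a), on(f,f)}

free(b,f); free(f,b); flip(b)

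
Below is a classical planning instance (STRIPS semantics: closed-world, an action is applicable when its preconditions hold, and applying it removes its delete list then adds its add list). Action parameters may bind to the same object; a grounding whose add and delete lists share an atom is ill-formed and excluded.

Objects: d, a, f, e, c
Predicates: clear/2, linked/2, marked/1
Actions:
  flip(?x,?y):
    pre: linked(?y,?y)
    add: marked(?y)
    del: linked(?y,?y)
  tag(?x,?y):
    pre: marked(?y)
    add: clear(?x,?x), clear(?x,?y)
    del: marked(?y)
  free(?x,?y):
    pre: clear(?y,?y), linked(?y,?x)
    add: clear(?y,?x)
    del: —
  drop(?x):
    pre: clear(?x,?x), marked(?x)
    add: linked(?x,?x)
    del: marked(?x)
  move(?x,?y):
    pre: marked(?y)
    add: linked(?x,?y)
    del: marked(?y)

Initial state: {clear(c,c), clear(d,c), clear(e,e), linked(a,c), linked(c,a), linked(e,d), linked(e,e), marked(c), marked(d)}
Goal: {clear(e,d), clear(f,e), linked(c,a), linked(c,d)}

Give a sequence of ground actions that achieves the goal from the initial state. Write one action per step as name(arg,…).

1. flip(d,e)  →  {clear(c,c), clear(d,c), clear(e,e), linked(a,c), linked(c,a), linked(e,d), marked(c), marked(d), marked(e)}
2. tag(f,e)  →  {clear(c,c), clear(d,c), clear(e,e), clear(f,e), clear(f,f), linked(a,c), linked(c,a), linked(e,d), marked(c), marked(d)}
3. free(d,e)  →  {clear(c,c), clear(d,c), clear(e,d), clear(e,e), clear(f,e), clear(f,f), linked(a,c), linked(c,a), linked(e,d), marked(c), marked(d)}
4. move(c,d)  →  {clear(c,c), clear(d,c), clear(e,d), clear(e,e), clear(f,e), clear(f,f), linked(a,c), linked(c,a), linked(c,d), linked(e,d), marked(c)}

flip(d,e); tag(f,e); free(d,e); move(c,d)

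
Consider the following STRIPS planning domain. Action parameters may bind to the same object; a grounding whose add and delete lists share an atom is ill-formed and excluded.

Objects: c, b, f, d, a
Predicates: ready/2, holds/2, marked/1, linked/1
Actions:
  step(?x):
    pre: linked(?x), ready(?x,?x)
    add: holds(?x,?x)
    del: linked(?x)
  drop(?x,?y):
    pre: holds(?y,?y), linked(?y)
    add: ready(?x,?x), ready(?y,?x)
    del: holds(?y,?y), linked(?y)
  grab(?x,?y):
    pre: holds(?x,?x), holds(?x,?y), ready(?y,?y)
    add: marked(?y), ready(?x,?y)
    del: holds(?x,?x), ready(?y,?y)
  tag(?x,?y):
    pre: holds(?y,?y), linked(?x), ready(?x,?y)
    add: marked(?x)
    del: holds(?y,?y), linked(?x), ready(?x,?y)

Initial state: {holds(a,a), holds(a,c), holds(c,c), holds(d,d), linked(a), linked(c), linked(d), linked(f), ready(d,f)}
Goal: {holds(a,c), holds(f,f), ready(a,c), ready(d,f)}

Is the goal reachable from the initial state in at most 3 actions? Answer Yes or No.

Yes

1. drop(c,a)  →  {holds(a,c), holds(c,c), holds(d,d), linked(c), linked(d), linked(f), ready(a,c), ready(c,c), ready(d,f)}
2. drop(f,c)  →  {holds(a,c), holds(d,d), linked(d), linked(f), ready(a,c), ready(c,c), ready(c,f), ready(d,f), ready(f,f)}
3. step(f)  →  {holds(a,c), holds(d,d), holds(f,f), linked(d), ready(a,c), ready(c,c), ready(c,f), ready(d,f), ready(f,f)}
optimal plan length = 3; 3 ≤ 3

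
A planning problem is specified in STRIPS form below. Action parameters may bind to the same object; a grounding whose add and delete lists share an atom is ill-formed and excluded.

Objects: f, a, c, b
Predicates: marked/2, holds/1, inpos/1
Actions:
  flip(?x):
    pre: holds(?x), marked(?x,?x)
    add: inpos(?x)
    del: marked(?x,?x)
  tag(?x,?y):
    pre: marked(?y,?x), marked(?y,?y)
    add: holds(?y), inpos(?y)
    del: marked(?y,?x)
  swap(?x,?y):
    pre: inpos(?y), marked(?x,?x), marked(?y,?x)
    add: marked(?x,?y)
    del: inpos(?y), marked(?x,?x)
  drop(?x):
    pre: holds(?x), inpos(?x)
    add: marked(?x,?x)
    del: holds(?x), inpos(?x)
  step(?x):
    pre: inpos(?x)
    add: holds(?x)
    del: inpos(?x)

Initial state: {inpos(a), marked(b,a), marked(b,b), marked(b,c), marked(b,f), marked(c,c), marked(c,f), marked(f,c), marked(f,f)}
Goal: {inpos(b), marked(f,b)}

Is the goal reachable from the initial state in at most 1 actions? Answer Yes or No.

1. tag(a,b)  →  {holds(b), inpos(a), inpos(b), marked(b,b), marked(b,c), marked(b,f), marked(c,c), marked(c,f), marked(f,c), marked(f,f)}
2. swap(f,b)  →  {holds(b), inpos(a), marked(b,b), marked(b,c), marked(b,f), marked(c,c), marked(c,f), marked(f,b), marked(f,c)}
3. flip(b)  →  {holds(b), inpos(a), inpos(b), marked(b,c), marked(b,f), marked(c,c), marked(c,f), marked(f,b), marked(f,c)}
optimal plan length = 3; 3 > 1

No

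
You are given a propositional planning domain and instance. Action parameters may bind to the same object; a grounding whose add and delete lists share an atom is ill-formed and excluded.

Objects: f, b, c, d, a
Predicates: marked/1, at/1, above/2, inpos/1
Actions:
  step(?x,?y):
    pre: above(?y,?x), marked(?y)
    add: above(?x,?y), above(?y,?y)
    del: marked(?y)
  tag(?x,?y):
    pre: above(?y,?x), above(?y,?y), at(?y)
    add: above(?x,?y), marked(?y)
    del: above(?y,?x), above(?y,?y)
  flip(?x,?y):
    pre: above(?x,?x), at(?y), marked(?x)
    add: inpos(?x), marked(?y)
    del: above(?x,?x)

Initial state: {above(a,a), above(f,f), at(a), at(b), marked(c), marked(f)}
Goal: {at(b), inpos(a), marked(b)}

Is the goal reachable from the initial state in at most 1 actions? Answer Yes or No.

No

1. flip(f,a)  →  {above(a,a), at(a), at(b), inpos(f), marked(a), marked(c), marked(f)}
2. flip(a,b)  →  {at(a), at(b), inpos(a), inpos(f), marked(a), marked(b), marked(c), marked(f)}
optimal plan length = 2; 2 > 1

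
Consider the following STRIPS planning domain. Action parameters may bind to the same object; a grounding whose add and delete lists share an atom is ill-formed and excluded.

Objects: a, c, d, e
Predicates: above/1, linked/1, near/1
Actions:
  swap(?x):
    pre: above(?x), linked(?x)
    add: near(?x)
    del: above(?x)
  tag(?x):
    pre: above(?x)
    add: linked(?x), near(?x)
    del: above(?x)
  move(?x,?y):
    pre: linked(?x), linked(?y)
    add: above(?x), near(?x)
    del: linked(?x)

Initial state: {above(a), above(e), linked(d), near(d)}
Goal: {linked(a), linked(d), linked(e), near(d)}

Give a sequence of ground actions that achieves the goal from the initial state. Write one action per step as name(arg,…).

1. tag(a)  →  {above(e), linked(a), linked(d), near(a), near(d)}
2. tag(e)  →  {linked(a), linked(d), linked(e), near(a), near(d), near(e)}

tag(a); tag(e)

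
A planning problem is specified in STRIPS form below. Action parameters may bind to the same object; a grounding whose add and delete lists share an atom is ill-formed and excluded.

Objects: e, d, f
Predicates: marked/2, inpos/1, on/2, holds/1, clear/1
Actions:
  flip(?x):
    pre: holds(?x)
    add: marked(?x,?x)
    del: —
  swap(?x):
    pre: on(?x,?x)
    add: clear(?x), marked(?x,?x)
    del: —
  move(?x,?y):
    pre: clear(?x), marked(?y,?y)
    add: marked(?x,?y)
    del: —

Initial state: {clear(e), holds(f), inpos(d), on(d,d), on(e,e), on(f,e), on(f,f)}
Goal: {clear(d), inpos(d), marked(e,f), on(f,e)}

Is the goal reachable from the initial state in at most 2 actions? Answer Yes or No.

1. flip(f)  →  {clear(e), holds(f), inpos(d), marked(f,f), on(d,d), on(e,e), on(f,e), on(f,f)}
2. swap(d)  →  {clear(d), clear(e), holds(f), inpos(d), marked(d,d), marked(f,f), on(d,d), on(e,e), on(f,e), on(f,f)}
3. move(e,f)  →  {clear(d), clear(e), holds(f), inpos(d), marked(d,d), marked(e,f), marked(f,f), on(d,d), on(e,e), on(f,e), on(f,f)}
optimal plan length = 3; 3 > 2

No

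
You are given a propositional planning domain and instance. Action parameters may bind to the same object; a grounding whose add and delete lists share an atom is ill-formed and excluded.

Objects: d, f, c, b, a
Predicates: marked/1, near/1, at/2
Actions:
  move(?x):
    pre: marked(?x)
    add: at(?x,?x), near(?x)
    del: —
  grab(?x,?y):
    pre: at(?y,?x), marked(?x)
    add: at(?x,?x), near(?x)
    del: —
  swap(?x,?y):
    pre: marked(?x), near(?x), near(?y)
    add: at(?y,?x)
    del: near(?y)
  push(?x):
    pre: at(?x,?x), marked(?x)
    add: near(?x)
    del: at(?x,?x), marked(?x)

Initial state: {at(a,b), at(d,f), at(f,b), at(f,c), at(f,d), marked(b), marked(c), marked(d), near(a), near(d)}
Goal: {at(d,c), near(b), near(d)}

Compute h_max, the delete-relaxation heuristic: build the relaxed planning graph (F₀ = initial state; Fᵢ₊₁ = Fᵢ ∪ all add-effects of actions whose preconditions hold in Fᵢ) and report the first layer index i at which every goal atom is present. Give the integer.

F0 = init (10 atoms)
F1 = F0 ∪ {at(a,d), at(b,b), at(c,c), at(d,d), near(b), near(c)}  (16 atoms)
F2 = F1 ∪ {at(a,c), at(b,c), at(b,d), at(c,b), at(c,d), at(d,b), at(d,c)}  (23 atoms)
goal ⊆ F2  ⇒  h_max = 2

2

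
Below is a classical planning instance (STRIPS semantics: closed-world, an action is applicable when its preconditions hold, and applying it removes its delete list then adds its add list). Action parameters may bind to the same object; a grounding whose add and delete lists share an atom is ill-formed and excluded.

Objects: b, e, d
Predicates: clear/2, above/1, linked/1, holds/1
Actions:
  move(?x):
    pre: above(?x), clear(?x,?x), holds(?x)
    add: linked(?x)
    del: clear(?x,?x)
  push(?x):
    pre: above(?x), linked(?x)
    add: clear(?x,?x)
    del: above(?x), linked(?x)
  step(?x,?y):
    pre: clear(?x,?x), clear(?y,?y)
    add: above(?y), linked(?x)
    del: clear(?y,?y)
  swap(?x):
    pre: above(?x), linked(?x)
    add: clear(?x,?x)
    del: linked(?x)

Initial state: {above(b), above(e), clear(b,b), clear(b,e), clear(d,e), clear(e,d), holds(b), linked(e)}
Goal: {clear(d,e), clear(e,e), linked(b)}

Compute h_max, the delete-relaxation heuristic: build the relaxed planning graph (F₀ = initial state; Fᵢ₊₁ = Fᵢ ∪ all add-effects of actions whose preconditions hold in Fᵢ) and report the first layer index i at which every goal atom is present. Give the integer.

1

F0 = init (8 atoms)
F1 = F0 ∪ {clear(e,e), linked(b)}  (10 atoms)
goal ⊆ F1  ⇒  h_max = 1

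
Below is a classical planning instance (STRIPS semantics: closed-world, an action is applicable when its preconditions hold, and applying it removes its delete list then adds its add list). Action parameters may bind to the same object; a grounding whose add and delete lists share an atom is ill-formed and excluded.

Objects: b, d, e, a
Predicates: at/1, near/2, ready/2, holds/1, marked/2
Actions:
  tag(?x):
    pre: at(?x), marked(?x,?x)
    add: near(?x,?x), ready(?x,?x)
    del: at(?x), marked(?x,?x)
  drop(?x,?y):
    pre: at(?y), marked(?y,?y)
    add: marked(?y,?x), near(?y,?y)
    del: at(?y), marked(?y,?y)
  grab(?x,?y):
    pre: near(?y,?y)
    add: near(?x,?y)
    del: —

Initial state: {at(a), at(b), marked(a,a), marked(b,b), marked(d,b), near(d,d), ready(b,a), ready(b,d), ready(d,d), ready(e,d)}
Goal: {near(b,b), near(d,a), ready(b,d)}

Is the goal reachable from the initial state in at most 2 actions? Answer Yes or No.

No

1. tag(b)  →  {at(a), marked(a,a), marked(d,b), near(b,b), near(d,d), ready(b,a), ready(b,b), ready(b,d), ready(d,d), ready(e,d)}
2. tag(a)  →  {marked(d,b), near(a,a), near(b,b), near(d,d), ready(a,a), ready(b,a), ready(b,b), ready(b,d), ready(d,d), ready(e,d)}
3. grab(d,a)  →  {marked(d,b), near(a,a), near(b,b), near(d,a), near(d,d), ready(a,a), ready(b,a), ready(b,b), ready(b,d), ready(d,d), ready(e,d)}
optimal plan length = 3; 3 > 2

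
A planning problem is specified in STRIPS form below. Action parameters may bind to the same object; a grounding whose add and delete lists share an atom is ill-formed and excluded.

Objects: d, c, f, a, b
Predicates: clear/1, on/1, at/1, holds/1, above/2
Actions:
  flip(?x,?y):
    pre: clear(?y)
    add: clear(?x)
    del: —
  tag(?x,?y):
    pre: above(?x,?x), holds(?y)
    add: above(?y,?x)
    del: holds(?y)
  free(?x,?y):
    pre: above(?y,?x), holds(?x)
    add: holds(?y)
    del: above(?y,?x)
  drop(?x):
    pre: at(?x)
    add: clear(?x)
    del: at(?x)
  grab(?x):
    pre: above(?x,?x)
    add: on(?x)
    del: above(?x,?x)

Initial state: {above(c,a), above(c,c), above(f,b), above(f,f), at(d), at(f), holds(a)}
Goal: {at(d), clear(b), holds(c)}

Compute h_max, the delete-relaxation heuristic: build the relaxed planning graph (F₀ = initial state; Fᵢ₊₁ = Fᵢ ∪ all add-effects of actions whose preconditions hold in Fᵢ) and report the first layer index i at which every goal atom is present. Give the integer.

F0 = init (7 atoms)
F1 = F0 ∪ {above(a,c), above(a,f), clear(d), clear(f), holds(c), on(c), on(f)}  (14 atoms)
F2 = F1 ∪ {above(c,f), clear(a), clear(b), clear(c)}  (18 atoms)
goal ⊆ F2  ⇒  h_max = 2

2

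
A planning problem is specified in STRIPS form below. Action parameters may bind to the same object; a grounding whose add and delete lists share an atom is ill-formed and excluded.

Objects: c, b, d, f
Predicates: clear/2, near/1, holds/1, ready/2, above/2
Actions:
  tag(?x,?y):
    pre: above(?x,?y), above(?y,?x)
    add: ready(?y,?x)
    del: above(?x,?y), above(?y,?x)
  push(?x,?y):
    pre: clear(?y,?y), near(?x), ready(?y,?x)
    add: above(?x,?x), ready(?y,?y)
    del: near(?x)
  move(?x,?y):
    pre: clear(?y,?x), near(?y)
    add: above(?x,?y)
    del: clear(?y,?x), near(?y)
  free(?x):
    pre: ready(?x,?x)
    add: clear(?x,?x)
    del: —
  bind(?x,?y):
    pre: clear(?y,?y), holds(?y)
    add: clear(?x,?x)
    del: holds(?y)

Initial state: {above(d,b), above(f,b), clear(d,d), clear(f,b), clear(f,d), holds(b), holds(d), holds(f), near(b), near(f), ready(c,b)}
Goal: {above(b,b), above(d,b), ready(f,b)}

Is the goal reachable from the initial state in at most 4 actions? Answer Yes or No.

1. move(b,f)  →  {above(b,f), above(d,b), above(f,b), clear(d,d), clear(f,d), holds(b), holds(d), holds(f), near(b), ready(c,b)}
2. tag(b,f)  →  {above(d,b), clear(d,d), clear(f,d), holds(b), holds(d), holds(f), near(b), ready(c,b), ready(f,b)}
3. bind(c,d)  →  {above(d,b), clear(c,c), clear(d,d), clear(f,d), holds(b), holds(f), near(b), ready(c,b), ready(f,b)}
4. push(b,c)  →  {above(b,b), above(d,b), clear(c,c), clear(d,d), clear(f,d), holds(b), holds(f), ready(c,b), ready(c,c), ready(f,b)}
optimal plan length = 4; 4 ≤ 4

Yes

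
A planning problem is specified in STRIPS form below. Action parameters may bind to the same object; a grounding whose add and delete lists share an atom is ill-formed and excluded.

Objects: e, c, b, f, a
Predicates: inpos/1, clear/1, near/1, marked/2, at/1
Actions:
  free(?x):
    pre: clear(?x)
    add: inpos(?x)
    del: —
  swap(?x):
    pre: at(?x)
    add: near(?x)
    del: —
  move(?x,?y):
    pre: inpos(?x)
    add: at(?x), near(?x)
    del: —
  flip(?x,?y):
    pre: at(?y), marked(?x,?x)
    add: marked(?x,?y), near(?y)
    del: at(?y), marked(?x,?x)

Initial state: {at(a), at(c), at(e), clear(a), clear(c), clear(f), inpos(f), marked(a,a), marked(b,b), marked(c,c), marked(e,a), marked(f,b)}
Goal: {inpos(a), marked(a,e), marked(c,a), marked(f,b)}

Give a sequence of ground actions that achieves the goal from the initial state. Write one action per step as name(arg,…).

1. free(a)  →  {at(a), at(c), at(e), clear(a), clear(c), clear(f), inpos(a), inpos(f), marked(a,a), marked(b,b), marked(c,c), marked(e,a), marked(f,b)}
2. flip(c,a)  →  {at(c), at(e), clear(a), clear(c), clear(f), inpos(a), inpos(f), marked(a,a), marked(b,b), marked(c,a), marked(e,a), marked(f,b), near(a)}
3. flip(a,e)  →  {at(c), clear(a), clear(c), clear(f), inpos(a), inpos(f), marked(a,e), marked(b,b), marked(c,a), marked(e,a), marked(f,b), near(a), near(e)}

free(a); flip(c,a); flip(a,e)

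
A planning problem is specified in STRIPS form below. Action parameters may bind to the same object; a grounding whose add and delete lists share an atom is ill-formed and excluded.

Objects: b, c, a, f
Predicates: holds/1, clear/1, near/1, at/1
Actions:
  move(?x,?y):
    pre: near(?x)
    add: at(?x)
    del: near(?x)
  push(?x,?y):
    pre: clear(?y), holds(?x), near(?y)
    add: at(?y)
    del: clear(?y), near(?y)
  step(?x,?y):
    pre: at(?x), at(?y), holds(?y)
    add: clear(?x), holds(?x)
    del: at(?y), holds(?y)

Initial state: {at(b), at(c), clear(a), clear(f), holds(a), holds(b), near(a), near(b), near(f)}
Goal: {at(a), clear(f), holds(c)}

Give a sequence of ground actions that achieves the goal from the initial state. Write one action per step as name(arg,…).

move(a,b); step(c,b)

1. move(a,b)  →  {at(a), at(b), at(c), clear(a), clear(f), holds(a), holds(b), near(b), near(f)}
2. step(c,b)  →  {at(a), at(c), clear(a), clear(c), clear(f), holds(a), holds(c), near(b), near(f)}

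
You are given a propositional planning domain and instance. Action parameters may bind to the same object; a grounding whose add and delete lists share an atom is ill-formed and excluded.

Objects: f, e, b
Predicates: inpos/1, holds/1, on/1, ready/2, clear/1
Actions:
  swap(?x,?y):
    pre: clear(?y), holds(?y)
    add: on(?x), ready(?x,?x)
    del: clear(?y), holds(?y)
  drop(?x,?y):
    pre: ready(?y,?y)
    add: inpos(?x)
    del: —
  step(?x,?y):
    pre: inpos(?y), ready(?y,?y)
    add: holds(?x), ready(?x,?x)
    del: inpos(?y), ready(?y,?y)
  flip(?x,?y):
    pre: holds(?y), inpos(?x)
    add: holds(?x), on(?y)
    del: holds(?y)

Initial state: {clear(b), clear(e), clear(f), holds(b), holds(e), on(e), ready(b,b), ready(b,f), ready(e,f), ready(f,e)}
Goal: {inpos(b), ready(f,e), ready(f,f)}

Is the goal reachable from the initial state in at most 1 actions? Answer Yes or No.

1. swap(f,e)  →  {clear(b), clear(f), holds(b), on(e), on(f), ready(b,b), ready(b,f), ready(e,f), ready(f,e), ready(f,f)}
2. drop(b,f)  →  {clear(b), clear(f), holds(b), inpos(b), on(e), on(f), ready(b,b), ready(b,f), ready(e,f), ready(f,e), ready(f,f)}
optimal plan length = 2; 2 > 1

No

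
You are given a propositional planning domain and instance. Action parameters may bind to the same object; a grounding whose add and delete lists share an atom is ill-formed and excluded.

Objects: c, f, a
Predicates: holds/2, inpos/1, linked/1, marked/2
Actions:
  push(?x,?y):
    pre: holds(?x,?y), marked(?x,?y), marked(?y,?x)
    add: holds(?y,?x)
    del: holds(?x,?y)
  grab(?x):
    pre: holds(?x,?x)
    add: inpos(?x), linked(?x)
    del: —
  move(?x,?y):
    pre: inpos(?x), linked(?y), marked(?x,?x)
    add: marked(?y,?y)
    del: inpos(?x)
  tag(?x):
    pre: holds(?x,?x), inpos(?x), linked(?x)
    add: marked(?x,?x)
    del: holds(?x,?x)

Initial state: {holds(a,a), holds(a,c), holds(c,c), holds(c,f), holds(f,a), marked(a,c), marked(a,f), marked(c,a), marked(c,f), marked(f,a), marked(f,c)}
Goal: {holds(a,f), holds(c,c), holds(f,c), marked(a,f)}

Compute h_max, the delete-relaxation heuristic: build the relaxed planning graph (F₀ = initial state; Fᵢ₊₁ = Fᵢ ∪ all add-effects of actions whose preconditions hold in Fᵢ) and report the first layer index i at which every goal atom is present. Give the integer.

F0 = init (11 atoms)
F1 = F0 ∪ {holds(a,f), holds(c,a), holds(f,c), inpos(a), inpos(c), linked(a), linked(c)}  (18 atoms)
goal ⊆ F1  ⇒  h_max = 1

1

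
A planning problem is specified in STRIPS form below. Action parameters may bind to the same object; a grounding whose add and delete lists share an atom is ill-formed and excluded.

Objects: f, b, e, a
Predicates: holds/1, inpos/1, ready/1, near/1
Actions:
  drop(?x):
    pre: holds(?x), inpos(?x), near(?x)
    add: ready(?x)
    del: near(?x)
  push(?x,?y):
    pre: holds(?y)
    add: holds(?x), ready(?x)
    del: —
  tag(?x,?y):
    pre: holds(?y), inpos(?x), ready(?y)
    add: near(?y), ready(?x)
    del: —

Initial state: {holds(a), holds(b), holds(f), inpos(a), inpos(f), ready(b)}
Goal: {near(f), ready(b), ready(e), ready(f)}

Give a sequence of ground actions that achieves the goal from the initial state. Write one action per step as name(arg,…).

push(f,f); push(e,f); tag(f,f)

1. push(f,f)  →  {holds(a), holds(b), holds(f), inpos(a), inpos(f), ready(b), ready(f)}
2. push(e,f)  →  {holds(a), holds(b), holds(e), holds(f), inpos(a), inpos(f), ready(b), ready(e), ready(f)}
3. tag(f,f)  →  {holds(a), holds(b), holds(e), holds(f), inpos(a), inpos(f), near(f), ready(b), ready(e), ready(f)}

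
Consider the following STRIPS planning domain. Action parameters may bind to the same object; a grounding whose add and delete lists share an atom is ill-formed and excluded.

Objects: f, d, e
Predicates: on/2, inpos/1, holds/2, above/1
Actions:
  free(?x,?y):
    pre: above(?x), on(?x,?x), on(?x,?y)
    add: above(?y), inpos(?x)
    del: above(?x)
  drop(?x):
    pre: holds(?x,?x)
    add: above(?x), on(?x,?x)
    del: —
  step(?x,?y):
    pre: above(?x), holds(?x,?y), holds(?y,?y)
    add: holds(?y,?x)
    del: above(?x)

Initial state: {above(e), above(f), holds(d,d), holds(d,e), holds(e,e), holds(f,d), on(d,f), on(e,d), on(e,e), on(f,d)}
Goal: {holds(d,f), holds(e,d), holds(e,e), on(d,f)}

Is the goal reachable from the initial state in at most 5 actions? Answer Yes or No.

Yes

1. free(e,d)  →  {above(d), above(f), holds(d,d), holds(d,e), holds(e,e), holds(f,d), inpos(e), on(d,f), on(e,d), on(e,e), on(f,d)}
2. step(f,d)  →  {above(d), holds(d,d), holds(d,e), holds(d,f), holds(e,e), holds(f,d), inpos(e), on(d,f), on(e,d), on(e,e), on(f,d)}
3. step(d,e)  →  {holds(d,d), holds(d,e), holds(d,f), holds(e,d), holds(e,e), holds(f,d), inpos(e), on(d,f), on(e,d), on(e,e), on(f,d)}
optimal plan length = 3; 3 ≤ 5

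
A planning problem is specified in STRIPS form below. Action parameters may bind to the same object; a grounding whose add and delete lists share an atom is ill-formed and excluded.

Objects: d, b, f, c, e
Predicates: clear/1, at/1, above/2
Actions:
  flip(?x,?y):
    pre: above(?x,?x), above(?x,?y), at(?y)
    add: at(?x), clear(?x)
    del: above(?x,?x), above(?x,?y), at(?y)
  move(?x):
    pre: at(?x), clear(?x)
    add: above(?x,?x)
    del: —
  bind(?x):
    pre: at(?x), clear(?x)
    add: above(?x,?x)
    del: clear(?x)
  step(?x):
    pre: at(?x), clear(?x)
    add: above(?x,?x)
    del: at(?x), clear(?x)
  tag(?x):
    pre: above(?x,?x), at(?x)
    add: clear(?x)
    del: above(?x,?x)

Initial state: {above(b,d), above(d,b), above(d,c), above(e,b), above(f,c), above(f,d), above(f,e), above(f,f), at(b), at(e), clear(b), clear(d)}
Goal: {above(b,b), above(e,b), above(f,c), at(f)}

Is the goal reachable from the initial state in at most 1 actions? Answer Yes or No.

No

1. flip(f,e)  →  {above(b,d), above(d,b), above(d,c), above(e,b), above(f,c), above(f,d), at(b), at(f), clear(b), clear(d), clear(f)}
2. move(b)  →  {above(b,b), above(b,d), above(d,b), above(d,c), above(e,b), above(f,c), above(f,d), at(b), at(f), clear(b), clear(d), clear(f)}
optimal plan length = 2; 2 > 1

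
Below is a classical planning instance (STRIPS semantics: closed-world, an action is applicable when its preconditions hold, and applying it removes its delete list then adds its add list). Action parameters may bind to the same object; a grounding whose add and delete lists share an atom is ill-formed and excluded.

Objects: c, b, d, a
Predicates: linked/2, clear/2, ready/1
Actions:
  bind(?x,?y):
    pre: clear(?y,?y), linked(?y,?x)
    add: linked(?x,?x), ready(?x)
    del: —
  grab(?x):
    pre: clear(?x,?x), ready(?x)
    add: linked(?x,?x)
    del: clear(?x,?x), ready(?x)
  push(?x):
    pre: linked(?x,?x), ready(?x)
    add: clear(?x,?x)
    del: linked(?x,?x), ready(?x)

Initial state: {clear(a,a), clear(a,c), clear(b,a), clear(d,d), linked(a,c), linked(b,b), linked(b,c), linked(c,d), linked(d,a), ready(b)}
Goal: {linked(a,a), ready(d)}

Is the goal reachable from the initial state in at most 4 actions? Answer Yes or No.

Yes

1. bind(c,a)  →  {clear(a,a), clear(a,c), clear(b,a), clear(d,d), linked(a,c), linked(b,b), linked(b,c), linked(c,c), linked(c,d), linked(d,a), ready(b), ready(c)}
2. bind(a,d)  →  {clear(a,a), clear(a,c), clear(b,a), clear(d,d), linked(a,a), linked(a,c), linked(b,b), linked(b,c), linked(c,c), linked(c,d), linked(d,a), ready(a), ready(b), ready(c)}
3. push(c)  →  {clear(a,a), clear(a,c), clear(b,a), clear(c,c), clear(d,d), linked(a,a), linked(a,c), linked(b,b), linked(b,c), linked(c,d), linked(d,a), ready(a), ready(b)}
4. bind(d,c)  →  {clear(a,a), clear(a,c), clear(b,a), clear(c,c), clear(d,d), linked(a,a), linked(a,c), linked(b,b), linked(b,c), linked(c,d), linked(d,a), linked(d,d), ready(a), ready(b), ready(d)}
optimal plan length = 4; 4 ≤ 4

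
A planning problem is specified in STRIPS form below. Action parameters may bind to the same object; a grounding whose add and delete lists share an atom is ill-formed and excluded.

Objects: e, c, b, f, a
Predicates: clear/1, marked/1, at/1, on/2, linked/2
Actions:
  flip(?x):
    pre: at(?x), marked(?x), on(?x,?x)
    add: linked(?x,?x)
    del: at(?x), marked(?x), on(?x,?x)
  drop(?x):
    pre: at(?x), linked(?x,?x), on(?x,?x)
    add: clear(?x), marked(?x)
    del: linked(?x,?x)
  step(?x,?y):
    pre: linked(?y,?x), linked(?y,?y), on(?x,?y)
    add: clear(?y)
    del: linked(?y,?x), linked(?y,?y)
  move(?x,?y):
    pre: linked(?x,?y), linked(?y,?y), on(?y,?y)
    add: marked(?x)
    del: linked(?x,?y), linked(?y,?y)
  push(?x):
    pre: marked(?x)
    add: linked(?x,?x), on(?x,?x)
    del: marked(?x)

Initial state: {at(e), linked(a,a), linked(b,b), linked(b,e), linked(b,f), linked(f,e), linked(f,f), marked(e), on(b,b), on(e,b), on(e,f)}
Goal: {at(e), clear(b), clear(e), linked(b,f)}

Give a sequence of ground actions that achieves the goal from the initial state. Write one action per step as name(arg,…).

1. step(e,b)  →  {at(e), clear(b), linked(a,a), linked(b,f), linked(f,e), linked(f,f), marked(e), on(b,b), on(e,b), on(e,f)}
2. push(e)  →  {at(e), clear(b), linked(a,a), linked(b,f), linked(e,e), linked(f,e), linked(f,f), on(b,b), on(e,b), on(e,e), on(e,f)}
3. drop(e)  →  {at(e), clear(b), clear(e), linked(a,a), linked(b,f), linked(f,e), linked(f,f), marked(e), on(b,b), on(e,b), on(e,e), on(e,f)}

step(e,b); push(e); drop(e)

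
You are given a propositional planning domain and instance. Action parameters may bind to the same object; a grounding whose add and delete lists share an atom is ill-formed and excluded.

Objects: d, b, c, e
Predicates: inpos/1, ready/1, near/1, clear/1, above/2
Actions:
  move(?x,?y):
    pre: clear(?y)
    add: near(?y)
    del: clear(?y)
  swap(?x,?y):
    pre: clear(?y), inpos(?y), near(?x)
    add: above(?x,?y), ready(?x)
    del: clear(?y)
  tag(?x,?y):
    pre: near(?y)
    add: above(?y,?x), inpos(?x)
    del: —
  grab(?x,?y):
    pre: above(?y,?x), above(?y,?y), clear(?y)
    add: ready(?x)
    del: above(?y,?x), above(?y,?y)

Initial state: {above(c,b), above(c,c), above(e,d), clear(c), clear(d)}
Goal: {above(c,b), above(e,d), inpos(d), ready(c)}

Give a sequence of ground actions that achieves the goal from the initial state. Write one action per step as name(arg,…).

1. move(d,d)  →  {above(c,b), above(c,c), above(e,d), clear(c), near(d)}
2. tag(d,d)  →  {above(c,b), above(c,c), above(d,d), above(e,d), clear(c), inpos(d), near(d)}
3. grab(c,c)  →  {above(c,b), above(d,d), above(e,d), clear(c), inpos(d), near(d), ready(c)}

move(d,d); tag(d,d); grab(c,c)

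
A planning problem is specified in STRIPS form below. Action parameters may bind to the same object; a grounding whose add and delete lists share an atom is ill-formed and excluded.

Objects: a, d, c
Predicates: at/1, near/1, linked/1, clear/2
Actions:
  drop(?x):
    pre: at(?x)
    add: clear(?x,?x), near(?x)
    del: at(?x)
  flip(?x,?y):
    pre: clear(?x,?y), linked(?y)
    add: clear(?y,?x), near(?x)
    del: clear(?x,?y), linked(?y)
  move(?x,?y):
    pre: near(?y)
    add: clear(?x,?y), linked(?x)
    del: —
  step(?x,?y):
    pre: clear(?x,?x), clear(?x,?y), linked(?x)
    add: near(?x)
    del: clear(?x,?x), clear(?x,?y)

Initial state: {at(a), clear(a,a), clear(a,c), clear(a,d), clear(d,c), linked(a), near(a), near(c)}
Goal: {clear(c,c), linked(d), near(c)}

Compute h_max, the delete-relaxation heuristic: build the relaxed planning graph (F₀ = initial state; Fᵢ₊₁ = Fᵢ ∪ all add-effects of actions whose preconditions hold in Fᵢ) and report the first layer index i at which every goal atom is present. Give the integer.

1

F0 = init (8 atoms)
F1 = F0 ∪ {clear(c,a), clear(c,c), clear(d,a), linked(c), linked(d)}  (13 atoms)
goal ⊆ F1  ⇒  h_max = 1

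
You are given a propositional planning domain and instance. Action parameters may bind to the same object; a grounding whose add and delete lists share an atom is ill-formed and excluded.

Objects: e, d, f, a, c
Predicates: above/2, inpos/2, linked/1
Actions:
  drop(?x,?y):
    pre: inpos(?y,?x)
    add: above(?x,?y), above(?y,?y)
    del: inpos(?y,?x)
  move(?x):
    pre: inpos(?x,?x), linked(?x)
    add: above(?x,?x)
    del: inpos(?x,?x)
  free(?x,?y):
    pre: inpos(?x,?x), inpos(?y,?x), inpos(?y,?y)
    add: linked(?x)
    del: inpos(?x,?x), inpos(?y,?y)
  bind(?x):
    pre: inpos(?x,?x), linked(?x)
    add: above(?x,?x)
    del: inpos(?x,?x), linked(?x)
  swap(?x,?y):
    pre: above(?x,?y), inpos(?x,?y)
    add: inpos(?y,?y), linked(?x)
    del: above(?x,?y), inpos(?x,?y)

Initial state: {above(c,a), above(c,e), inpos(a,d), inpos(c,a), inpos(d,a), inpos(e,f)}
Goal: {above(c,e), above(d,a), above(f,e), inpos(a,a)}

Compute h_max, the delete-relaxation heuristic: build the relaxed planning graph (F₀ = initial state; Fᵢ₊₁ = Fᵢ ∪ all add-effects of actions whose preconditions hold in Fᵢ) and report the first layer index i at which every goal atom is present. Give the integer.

1

F0 = init (6 atoms)
F1 = F0 ∪ {above(a,a), above(a,c), above(a,d), above(c,c), above(d,a), above(d,d), above(e,e), above(f,e), inpos(a,a), linked(c)}  (16 atoms)
goal ⊆ F1  ⇒  h_max = 1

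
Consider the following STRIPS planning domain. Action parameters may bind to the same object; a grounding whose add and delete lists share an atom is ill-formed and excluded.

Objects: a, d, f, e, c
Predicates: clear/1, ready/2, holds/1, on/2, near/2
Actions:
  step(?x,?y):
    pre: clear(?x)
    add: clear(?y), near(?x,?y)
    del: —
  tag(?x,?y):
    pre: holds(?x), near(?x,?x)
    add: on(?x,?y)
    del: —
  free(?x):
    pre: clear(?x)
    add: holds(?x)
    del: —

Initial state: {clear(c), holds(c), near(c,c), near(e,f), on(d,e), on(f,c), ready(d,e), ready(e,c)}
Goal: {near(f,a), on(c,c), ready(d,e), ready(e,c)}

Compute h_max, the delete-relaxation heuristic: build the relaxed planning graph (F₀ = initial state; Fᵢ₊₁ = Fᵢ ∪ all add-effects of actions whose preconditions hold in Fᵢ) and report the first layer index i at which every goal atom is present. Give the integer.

F0 = init (8 atoms)
F1 = F0 ∪ {clear(a), clear(d), clear(e), clear(f), near(c,a), near(c,d), near(c,e), near(c,f), on(c,a), on(c,c), on(c,d), on(c,e), on(c,f)}  (21 atoms)
F2 = F1 ∪ {holds(a), holds(d), holds(e), holds(f), near(a,a), near(a,c), near(a,d), near(a,e), near(a,f), near(d,a), near(d,c), near(d,d), near(d,e), near(d,f), near(e,a), near(e,c), near(e,d), near(e,e), near(f,a), near(f,c), near(f,d), near(f,e), near(f,f)}  (44 atoms)
goal ⊆ F2  ⇒  h_max = 2

2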